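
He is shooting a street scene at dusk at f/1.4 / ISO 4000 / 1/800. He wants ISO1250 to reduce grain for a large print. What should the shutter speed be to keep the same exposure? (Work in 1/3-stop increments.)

ISO: 4000 → 3200 → 2500 → 2000 → 1600 → 1250 — 1 2/3 stops dropped (darker).
Need 1 2/3 stops brighter from the shutter speed: 1/800 → 1/640 → 1/500 → 1/400 → 1/320 → 1/250.

1/250s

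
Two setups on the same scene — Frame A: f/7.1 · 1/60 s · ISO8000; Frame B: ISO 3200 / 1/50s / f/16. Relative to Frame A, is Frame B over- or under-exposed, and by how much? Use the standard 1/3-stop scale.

Aperture: f/7.1 → f/8 → f/9 → f/10 → f/11 → f/13 → f/14 → f/16 — 2 1/3 stops smaller aperture (darker).
Shutter speed: 1/60 → 1/50 — 1/3 stop slower (brighter).
ISO: 8000 → 6400 → 5000 → 4000 → 3200 — 1 1/3 stops lower (darker).
Net: −2 1/3 +1/3 −1 1/3 = −3 1/3 stops.

3 1/3 stops darker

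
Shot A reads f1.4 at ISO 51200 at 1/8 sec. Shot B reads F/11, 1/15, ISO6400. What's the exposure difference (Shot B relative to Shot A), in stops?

Aperture: f/1.4 → f/2 → f/2.8 → f/4 → f/5.6 → f/8 → f/11 — 6 stops narrower (darker).
Shutter speed: 1/8 → 1/15 — 1 stop faster (darker).
ISO: 51200 → 25600 → 12800 → 6400 — 3 stops lower (darker).
Net: −6 −1 −3 = −10 stops.

10 stops darker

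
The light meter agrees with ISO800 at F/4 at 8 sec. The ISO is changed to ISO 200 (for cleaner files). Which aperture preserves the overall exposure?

ISO: 800 → 400 → 200 — 2 stops dropped (darker).
Need 2 stops brighter from the aperture: f/4 → f/2.8 → f/2.

f/2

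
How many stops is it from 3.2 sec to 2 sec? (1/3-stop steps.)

2/3 stop

3.2 → 2.5 → 2 — count the steps: 2 third-stops = 2/3 stop.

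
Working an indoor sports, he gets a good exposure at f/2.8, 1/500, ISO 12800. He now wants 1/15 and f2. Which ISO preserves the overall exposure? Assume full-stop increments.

Shutter speed: 1/500 → 1/250 → 1/125 → 1/60 → 1/30 → 1/15 — 5 stops slower (brighter).
Aperture: f/2.8 → f/2 — 1 stop wider (brighter).
Net change so far: 6 stops brighter. Offset with the ISO: 12800 → 6400 → 3200 → 1600 → 800 → 400 → 200.

ISO 200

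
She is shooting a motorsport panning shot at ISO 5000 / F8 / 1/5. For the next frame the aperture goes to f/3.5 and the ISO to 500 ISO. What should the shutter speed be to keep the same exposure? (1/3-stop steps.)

Aperture: f/8 → f/7.1 → f/6.3 → f/5.6 → f/5 → f/4.5 → f/4 → f/3.5 — 2 1/3 stops opened up (brighter).
ISO: 5000 → 4000 → 3200 → 2500 → 2000 → 1600 → 1250 → 1000 → 800 → 640 → 500 — 3 1/3 stops lower (darker).
Net change so far: 1 stop darker. Offset with the shutter speed: 1/5 → 1/4 → 0.3 → 0.4.

0.4 s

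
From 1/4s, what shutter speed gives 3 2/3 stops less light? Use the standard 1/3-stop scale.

Shutter speed: 1/4 → 1/5 → 1/6 → 1/8 → 1/10 → 1/13 → 1/15 → 1/20 → 1/25 → 1/30 → 1/40 → 1/50 — 3 2/3 stops shorter (darker).

1/50s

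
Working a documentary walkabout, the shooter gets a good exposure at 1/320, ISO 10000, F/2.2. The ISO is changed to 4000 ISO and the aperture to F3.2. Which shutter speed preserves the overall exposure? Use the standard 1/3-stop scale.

1/60s

ISO: 10000 → 8000 → 6400 → 5000 → 4000 — 1 1/3 stops lower (darker).
Aperture: f/2.2 → f/2.5 → f/2.8 → f/3.2 — 1 stop smaller aperture (darker).
Net change so far: 2 1/3 stops darker. Offset with the shutter speed: 1/320 → 1/250 → 1/200 → 1/160 → 1/125 → 1/100 → 1/80 → 1/60.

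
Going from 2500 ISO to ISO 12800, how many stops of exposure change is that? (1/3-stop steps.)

2 1/3 stops

2500 → 3200 → 4000 → 5000 → 6400 → 8000 → 10000 → 12800 — count the steps: 7 third-stops = 2 1/3 stops.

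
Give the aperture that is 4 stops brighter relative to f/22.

f/5.6

Aperture: f/22 → f/16 → f/11 → f/8 → f/5.6 — 4 stops wider (brighter).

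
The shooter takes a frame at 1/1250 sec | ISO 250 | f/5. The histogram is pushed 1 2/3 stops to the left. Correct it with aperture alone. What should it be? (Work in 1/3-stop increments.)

Underexposed by 1 2/3 stops → need 1 2/3 stops brighter.
Aperture: f/5 → f/4.5 → f/4 → f/3.5 → f/3.2 → f/2.8.

f/2.8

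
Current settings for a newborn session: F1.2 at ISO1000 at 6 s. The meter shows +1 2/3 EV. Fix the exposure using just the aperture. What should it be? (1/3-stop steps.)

f/2.2

Overexposed by 1 2/3 stops → need 1 2/3 stops darker.
Aperture: f/1.2 → f/1.4 → f/1.6 → f/1.8 → f/2 → f/2.2.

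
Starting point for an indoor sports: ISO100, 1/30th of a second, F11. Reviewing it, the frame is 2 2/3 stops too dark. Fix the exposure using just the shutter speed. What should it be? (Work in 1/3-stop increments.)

Underexposed by 2 2/3 stops → need 2 2/3 stops brighter.
Shutter speed: 1/30 → 1/25 → 1/20 → 1/15 → 1/13 → 1/10 → 1/8 → 1/6 → 1/5.

1/5s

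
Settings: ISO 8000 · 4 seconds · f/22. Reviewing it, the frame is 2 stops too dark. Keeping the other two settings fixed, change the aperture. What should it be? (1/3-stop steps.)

Underexposed by 2 stops → need 2 stops brighter.
Aperture: f/22 → f/20 → f/18 → f/16 → f/14 → f/13 → f/11.

f/11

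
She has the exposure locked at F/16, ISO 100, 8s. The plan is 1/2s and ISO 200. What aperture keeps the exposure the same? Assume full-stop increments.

Shutter speed: 8 → 4 → 2 → 1 → 1/2 — 4 stops shorter (darker).
ISO: 100 → 200 — 1 stop raised (brighter).
Net change so far: 3 stops darker. Offset with the aperture: f/16 → f/11 → f/8 → f/5.6.

f/5.6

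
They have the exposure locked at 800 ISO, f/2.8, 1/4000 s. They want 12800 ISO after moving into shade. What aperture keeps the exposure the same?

f/11

ISO: 800 → 1600 → 3200 → 6400 → 12800 — 4 stops raised (brighter).
Need 4 stops darker from the aperture: f/2.8 → f/4 → f/5.6 → f/8 → f/11.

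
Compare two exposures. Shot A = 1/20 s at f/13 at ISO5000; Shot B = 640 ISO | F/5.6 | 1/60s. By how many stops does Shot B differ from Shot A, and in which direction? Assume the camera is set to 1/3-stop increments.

2 1/3 stops darker

Aperture: f/13 → f/11 → f/10 → f/9 → f/8 → f/7.1 → f/6.3 → f/5.6 — 2 1/3 stops wider (brighter).
Shutter speed: 1/20 → 1/25 → 1/30 → 1/40 → 1/50 → 1/60 — 1 2/3 stops faster (darker).
ISO: 5000 → 4000 → 3200 → 2500 → 2000 → 1600 → 1250 → 1000 → 800 → 640 — 3 stops dropped (darker).
Net: +2 1/3 −1 2/3 −3 = −2 1/3 stops.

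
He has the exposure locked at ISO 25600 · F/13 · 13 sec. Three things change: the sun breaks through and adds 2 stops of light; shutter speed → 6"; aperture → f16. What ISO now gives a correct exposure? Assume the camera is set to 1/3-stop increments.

ISO 20000

Scene light: 2 stops brighter.
Shutter speed: 13 → 10 → 8 → 6 — 1 stop shorter (darker).
Aperture: f/13 → f/14 → f/16 — 2/3 stop stopped down (darker).
Net so far: 1/3 stop brighter. ISO: 25600 → 20000.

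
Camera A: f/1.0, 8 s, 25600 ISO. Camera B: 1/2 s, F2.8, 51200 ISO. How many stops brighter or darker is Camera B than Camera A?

6 stops darker

Aperture: f/1.0 → f/1.4 → f/2 → f/2.8 — 3 stops stopped down (darker).
Shutter speed: 8 → 4 → 2 → 1 → 1/2 — 4 stops faster (darker).
ISO: 25600 → 51200 — 1 stop higher (brighter).
Net: −3 −4 +1 = −6 stops.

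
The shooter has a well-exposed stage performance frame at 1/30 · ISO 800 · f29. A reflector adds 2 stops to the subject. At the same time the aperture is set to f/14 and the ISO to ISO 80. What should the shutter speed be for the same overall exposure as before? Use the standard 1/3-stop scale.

1/50s

Scene light: 2 stops brighter.
Aperture: f/29 → f/25 → f/22 → f/20 → f/18 → f/16 → f/14 — 2 stops larger aperture (brighter).
ISO: 800 → 640 → 500 → 400 → 320 → 250 → 200 → 160 → 125 → 100 → 80 — 3 1/3 stops lower (darker).
Net so far: 2/3 stop brighter. Shutter speed: 1/30 → 1/40 → 1/50.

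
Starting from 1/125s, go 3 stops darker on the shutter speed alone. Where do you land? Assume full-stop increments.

Shutter speed: 1/125 → 1/250 → 1/500 → 1/1000 — 3 stops faster (darker).

1/1000s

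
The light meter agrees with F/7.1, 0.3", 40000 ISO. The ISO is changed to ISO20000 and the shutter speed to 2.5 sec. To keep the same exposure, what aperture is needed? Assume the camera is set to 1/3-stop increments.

f/14

ISO: 40000 → 32000 → 25600 → 20000 — 1 stop dropped (darker).
Shutter speed: 0.3 → 0.4 → 0.5 → 0.6 → 0.8 → 1 → 1.3 → 1.6 → 2 → 2.5 — 3 stops slower (brighter).
Net change so far: 2 stops brighter. Offset with the aperture: f/7.1 → f/8 → f/9 → f/10 → f/11 → f/13 → f/14.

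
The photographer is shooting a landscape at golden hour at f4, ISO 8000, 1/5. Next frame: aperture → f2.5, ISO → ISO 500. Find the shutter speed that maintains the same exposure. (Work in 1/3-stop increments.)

Aperture: f/4 → f/3.5 → f/3.2 → f/2.8 → f/2.5 — 1 1/3 stops larger aperture (brighter).
ISO: 8000 → 6400 → 5000 → 4000 → 3200 → 2500 → 2000 → 1600 → 1250 → 1000 → 800 → 640 → 500 — 4 stops dropped (darker).
Net change so far: 2 2/3 stops darker. Offset with the shutter speed: 1/5 → 1/4 → 0.3 → 0.4 → 0.5 → 0.6 → 0.8 → 1 → 1.3.

1.3 s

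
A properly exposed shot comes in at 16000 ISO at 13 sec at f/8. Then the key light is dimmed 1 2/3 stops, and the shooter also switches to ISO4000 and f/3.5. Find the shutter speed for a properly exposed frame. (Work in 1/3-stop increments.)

30 s

Scene light: 1 2/3 stops darker.
ISO: 16000 → 12800 → 10000 → 8000 → 6400 → 5000 → 4000 — 2 stops dropped (darker).
Aperture: f/8 → f/7.1 → f/6.3 → f/5.6 → f/5 → f/4.5 → f/4 → f/3.5 — 2 1/3 stops larger aperture (brighter).
Net so far: 1 1/3 stops darker. Shutter speed: 13 → 15 → 20 → 25 → 30.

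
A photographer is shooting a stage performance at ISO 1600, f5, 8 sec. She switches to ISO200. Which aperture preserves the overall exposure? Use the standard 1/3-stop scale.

f/1.8

ISO: 1600 → 1250 → 1000 → 800 → 640 → 500 → 400 → 320 → 250 → 200 — 3 stops dropped (darker).
Need 3 stops brighter from the aperture: f/5 → f/4.5 → f/4 → f/3.5 → f/3.2 → f/2.8 → f/2.5 → f/2.2 → f/2 → f/1.8.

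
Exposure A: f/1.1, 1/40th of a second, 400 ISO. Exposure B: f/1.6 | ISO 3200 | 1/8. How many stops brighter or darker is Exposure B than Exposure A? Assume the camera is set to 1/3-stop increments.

Aperture: f/1.1 → f/1.2 → f/1.4 → f/1.6 — 1 stop stopped down (darker).
Shutter speed: 1/40 → 1/30 → 1/25 → 1/20 → 1/15 → 1/13 → 1/10 → 1/8 — 2 1/3 stops slower (brighter).
ISO: 400 → 500 → 640 → 800 → 1000 → 1250 → 1600 → 2000 → 2500 → 3200 — 3 stops higher (brighter).
Net: −1 +2 1/3 +3 = +4 1/3 stops.

4 1/3 stops brighter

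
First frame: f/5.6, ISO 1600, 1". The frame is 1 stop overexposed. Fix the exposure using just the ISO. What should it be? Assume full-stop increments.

Overexposed by 1 stop → need 1 stop darker.
ISO: 1600 → 800.

ISO 800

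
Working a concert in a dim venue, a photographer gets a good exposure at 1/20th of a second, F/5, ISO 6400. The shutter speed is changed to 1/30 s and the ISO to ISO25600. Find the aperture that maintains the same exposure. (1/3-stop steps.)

Shutter speed: 1/20 → 1/25 → 1/30 — 2/3 stop faster (darker).
ISO: 6400 → 8000 → 10000 → 12800 → 16000 → 20000 → 25600 — 2 stops raised (brighter).
Net change so far: 1 1/3 stops brighter. Offset with the aperture: f/5 → f/5.6 → f/6.3 → f/7.1 → f/8.

f/8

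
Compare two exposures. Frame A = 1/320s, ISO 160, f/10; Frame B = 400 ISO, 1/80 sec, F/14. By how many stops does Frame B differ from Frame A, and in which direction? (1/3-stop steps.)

2 1/3 stops brighter

Aperture: f/10 → f/11 → f/13 → f/14 — 1 stop narrower (darker).
Shutter speed: 1/320 → 1/250 → 1/200 → 1/160 → 1/125 → 1/100 → 1/80 — 2 stops longer (brighter).
ISO: 160 → 200 → 250 → 320 → 400 — 1 1/3 stops raised (brighter).
Net: −1 +2 +1 1/3 = +2 1/3 stops.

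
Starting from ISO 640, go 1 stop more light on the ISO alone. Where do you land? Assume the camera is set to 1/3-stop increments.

ISO: 640 → 800 → 1000 → 1250 — 1 stop raised (brighter).

ISO 1250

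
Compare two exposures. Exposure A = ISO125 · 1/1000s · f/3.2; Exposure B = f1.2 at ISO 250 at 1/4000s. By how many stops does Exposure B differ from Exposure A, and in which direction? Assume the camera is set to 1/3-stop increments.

Aperture: f/3.2 → f/2.8 → f/2.5 → f/2.2 → f/2 → f/1.8 → f/1.6 → f/1.4 → f/1.2 — 2 2/3 stops opened up (brighter).
Shutter speed: 1/1000 → 1/1250 → 1/1600 → 1/2000 → 1/2500 → 1/3200 → 1/4000 — 2 stops faster (darker).
ISO: 125 → 160 → 200 → 250 — 1 stop raised (brighter).
Net: +2 2/3 −2 +1 = +1 2/3 stops.

1 2/3 stops brighter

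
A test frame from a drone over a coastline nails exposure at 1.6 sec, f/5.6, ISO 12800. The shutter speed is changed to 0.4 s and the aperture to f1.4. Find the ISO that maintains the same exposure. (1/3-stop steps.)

ISO 3200

Shutter speed: 1.6 → 1.3 → 1 → 0.8 → 0.6 → 0.5 → 0.4 — 2 stops shorter (darker).
Aperture: f/5.6 → f/5 → f/4.5 → f/4 → f/3.5 → f/3.2 → f/2.8 → f/2.5 → f/2.2 → f/2 → f/1.8 → f/1.6 → f/1.4 — 4 stops opened up (brighter).
Net change so far: 2 stops brighter. Offset with the ISO: 12800 → 10000 → 8000 → 6400 → 5000 → 4000 → 3200.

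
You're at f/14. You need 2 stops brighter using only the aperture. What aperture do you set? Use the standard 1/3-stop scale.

f/7.1

Aperture: f/14 → f/13 → f/11 → f/10 → f/9 → f/8 → f/7.1 — 2 stops wider (brighter).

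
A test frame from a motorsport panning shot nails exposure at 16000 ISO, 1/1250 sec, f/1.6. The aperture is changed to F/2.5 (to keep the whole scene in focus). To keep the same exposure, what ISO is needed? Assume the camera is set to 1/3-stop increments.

ISO 40000

Aperture: f/1.6 → f/1.8 → f/2 → f/2.2 → f/2.5 — 1 1/3 stops smaller aperture (darker).
Need 1 1/3 stops brighter from the ISO: 16000 → 20000 → 25600 → 32000 → 40000.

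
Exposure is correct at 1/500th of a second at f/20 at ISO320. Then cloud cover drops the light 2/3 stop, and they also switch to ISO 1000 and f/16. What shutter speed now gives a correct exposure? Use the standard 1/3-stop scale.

Scene light: 2/3 stop darker.
ISO: 320 → 400 → 500 → 640 → 800 → 1000 — 1 2/3 stops raised (brighter).
Aperture: f/20 → f/18 → f/16 — 2/3 stop larger aperture (brighter).
Net so far: 1 2/3 stops brighter. Shutter speed: 1/500 → 1/640 → 1/800 → 1/1000 → 1/1250 → 1/1600.

1/1600s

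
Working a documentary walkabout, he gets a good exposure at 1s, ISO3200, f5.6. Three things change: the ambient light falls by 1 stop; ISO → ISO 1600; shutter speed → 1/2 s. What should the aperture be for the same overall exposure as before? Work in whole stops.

Scene light: 1 stop darker.
ISO: 3200 → 1600 — 1 stop lower (darker).
Shutter speed: 1 → 1/2 — 1 stop faster (darker).
Net so far: 3 stops darker. Aperture: f/5.6 → f/4 → f/2.8 → f/2.

f/2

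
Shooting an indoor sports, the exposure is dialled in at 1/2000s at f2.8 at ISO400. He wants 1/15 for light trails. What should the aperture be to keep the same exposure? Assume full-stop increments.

Shutter speed: 1/2000 → 1/1000 → 1/500 → 1/250 → 1/125 → 1/60 → 1/30 → 1/15 — 7 stops longer (brighter).
Need 7 stops darker from the aperture: f/2.8 → f/4 → f/5.6 → f/8 → f/11 → f/16 → f/22 → f/32.

f/32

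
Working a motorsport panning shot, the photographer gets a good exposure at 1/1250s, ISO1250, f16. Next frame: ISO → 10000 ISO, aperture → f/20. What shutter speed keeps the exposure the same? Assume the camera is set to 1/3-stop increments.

1/6400s

ISO: 1250 → 1600 → 2000 → 2500 → 3200 → 4000 → 5000 → 6400 → 8000 → 10000 — 3 stops raised (brighter).
Aperture: f/16 → f/18 → f/20 — 2/3 stop narrower (darker).
Net change so far: 2 1/3 stops brighter. Offset with the shutter speed: 1/1250 → 1/1600 → 1/2000 → 1/2500 → 1/3200 → 1/4000 → 1/5000 → 1/6400.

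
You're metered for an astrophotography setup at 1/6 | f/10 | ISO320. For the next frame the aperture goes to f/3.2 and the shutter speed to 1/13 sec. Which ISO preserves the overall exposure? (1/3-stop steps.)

Aperture: f/10 → f/9 → f/8 → f/7.1 → f/6.3 → f/5.6 → f/5 → f/4.5 → f/4 → f/3.5 → f/3.2 — 3 1/3 stops larger aperture (brighter).
Shutter speed: 1/6 → 1/8 → 1/10 → 1/13 — 1 stop shorter (darker).
Net change so far: 2 1/3 stops brighter. Offset with the ISO: 320 → 250 → 200 → 160 → 125 → 100 → 80 → 64.

ISO 64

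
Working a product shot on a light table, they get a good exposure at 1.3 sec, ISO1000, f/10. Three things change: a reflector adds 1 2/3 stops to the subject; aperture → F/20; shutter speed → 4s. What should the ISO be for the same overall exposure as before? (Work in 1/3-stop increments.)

ISO 400

Scene light: 1 2/3 stops brighter.
Aperture: f/10 → f/11 → f/13 → f/14 → f/16 → f/18 → f/20 — 2 stops smaller aperture (darker).
Shutter speed: 1.3 → 1.6 → 2 → 2.5 → 3.2 → 4 — 1 2/3 stops longer (brighter).
Net so far: 1 1/3 stops brighter. ISO: 1000 → 800 → 640 → 500 → 400.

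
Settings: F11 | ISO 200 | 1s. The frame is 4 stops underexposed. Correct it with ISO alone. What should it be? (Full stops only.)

Underexposed by 4 stops → need 4 stops brighter.
ISO: 200 → 400 → 800 → 1600 → 3200.

ISO 3200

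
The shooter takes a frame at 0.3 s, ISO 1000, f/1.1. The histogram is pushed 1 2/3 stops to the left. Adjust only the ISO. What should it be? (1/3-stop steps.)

ISO 3200

Underexposed by 1 2/3 stops → need 1 2/3 stops brighter.
ISO: 1000 → 1250 → 1600 → 2000 → 2500 → 3200.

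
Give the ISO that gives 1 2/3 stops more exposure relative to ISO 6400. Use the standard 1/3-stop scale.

ISO 20000

ISO: 6400 → 8000 → 10000 → 12800 → 16000 → 20000 — 1 2/3 stops higher (brighter).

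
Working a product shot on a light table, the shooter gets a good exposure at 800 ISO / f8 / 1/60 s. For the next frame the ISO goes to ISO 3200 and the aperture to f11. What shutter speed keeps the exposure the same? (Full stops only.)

ISO: 800 → 1600 → 3200 — 2 stops higher (brighter).
Aperture: f/8 → f/11 — 1 stop narrower (darker).
Net change so far: 1 stop brighter. Offset with the shutter speed: 1/60 → 1/125.

1/125s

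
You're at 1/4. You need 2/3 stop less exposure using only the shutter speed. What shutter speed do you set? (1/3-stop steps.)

Shutter speed: 1/4 → 1/5 → 1/6 — 2/3 stop shorter (darker).

1/6s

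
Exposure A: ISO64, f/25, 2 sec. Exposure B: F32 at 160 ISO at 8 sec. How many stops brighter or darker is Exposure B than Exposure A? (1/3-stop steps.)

Aperture: f/25 → f/29 → f/32 — 2/3 stop smaller aperture (darker).
Shutter speed: 2 → 2.5 → 3.2 → 4 → 5 → 6 → 8 — 2 stops slower (brighter).
ISO: 64 → 80 → 100 → 125 → 160 — 1 1/3 stops raised (brighter).
Net: −2/3 +2 +1 1/3 = +2 2/3 stops.

2 2/3 stops brighter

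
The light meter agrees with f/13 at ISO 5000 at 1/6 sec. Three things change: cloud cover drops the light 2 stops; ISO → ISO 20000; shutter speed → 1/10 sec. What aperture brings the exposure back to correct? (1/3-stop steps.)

f/10

Scene light: 2 stops darker.
ISO: 5000 → 6400 → 8000 → 10000 → 12800 → 16000 → 20000 — 2 stops raised (brighter).
Shutter speed: 1/6 → 1/8 → 1/10 — 2/3 stop faster (darker).
Net so far: 2/3 stop darker. Aperture: f/13 → f/11 → f/10.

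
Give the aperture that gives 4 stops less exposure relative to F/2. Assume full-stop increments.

Aperture: f/2 → f/2.8 → f/4 → f/5.6 → f/8 — 4 stops stopped down (darker).

f/8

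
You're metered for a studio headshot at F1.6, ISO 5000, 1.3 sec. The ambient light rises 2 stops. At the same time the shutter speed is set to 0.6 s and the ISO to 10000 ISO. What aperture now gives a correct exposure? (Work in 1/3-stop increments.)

Scene light: 2 stops brighter.
Shutter speed: 1.3 → 1 → 0.8 → 0.6 — 1 stop shorter (darker).
ISO: 5000 → 6400 → 8000 → 10000 — 1 stop higher (brighter).
Net so far: 2 stops brighter. Aperture: f/1.6 → f/1.8 → f/2 → f/2.2 → f/2.5 → f/2.8 → f/3.2.

f/3.2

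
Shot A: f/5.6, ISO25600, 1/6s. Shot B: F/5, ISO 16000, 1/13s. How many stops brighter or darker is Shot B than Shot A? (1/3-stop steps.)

Aperture: f/5.6 → f/5 — 1/3 stop wider (brighter).
Shutter speed: 1/6 → 1/8 → 1/10 → 1/13 — 1 stop shorter (darker).
ISO: 25600 → 20000 → 16000 — 2/3 stop dropped (darker).
Net: +1/3 −1 −2/3 = −1 1/3 stops.

1 1/3 stops darker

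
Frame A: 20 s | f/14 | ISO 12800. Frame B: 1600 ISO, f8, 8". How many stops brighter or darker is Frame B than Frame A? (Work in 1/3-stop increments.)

Aperture: f/14 → f/13 → f/11 → f/10 → f/9 → f/8 — 1 2/3 stops larger aperture (brighter).
Shutter speed: 20 → 15 → 13 → 10 → 8 — 1 1/3 stops shorter (darker).
ISO: 12800 → 10000 → 8000 → 6400 → 5000 → 4000 → 3200 → 2500 → 2000 → 1600 — 3 stops lower (darker).
Net: +1 2/3 −1 1/3 −3 = −2 2/3 stops.

2 2/3 stops darker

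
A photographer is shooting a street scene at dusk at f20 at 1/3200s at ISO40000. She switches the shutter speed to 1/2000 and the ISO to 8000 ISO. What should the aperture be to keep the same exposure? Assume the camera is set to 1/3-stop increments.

f/11

Shutter speed: 1/3200 → 1/2500 → 1/2000 — 2/3 stop longer (brighter).
ISO: 40000 → 32000 → 25600 → 20000 → 16000 → 12800 → 10000 → 8000 — 2 1/3 stops dropped (darker).
Net change so far: 1 2/3 stops darker. Offset with the aperture: f/20 → f/18 → f/16 → f/14 → f/13 → f/11.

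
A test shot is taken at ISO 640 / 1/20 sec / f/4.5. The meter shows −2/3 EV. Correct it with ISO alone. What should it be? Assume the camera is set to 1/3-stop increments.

Underexposed by 2/3 stop → need 2/3 stop brighter.
ISO: 640 → 800 → 1000.

ISO 1000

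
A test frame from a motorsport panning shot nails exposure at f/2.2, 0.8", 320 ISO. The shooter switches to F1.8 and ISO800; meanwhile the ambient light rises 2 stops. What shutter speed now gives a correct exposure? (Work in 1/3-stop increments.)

Scene light: 2 stops brighter.
Aperture: f/2.2 → f/2 → f/1.8 — 2/3 stop wider (brighter).
ISO: 320 → 400 → 500 → 640 → 800 — 1 1/3 stops higher (brighter).
Net so far: 4 stops brighter. Shutter speed: 0.8 → 0.6 → 0.5 → 0.4 → 0.3 → 1/4 → 1/5 → 1/6 → 1/8 → 1/10 → 1/13 → 1/15 → 1/20.

1/20s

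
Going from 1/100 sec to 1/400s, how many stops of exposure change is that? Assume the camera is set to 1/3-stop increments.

1/100 → 1/125 → 1/160 → 1/200 → 1/250 → 1/320 → 1/400 — count the steps: 6 third-stops = 2 stops.

2 stops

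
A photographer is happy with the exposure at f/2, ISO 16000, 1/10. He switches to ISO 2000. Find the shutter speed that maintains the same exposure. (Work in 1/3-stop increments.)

0.8 s

ISO: 16000 → 12800 → 10000 → 8000 → 6400 → 5000 → 4000 → 3200 → 2500 → 2000 — 3 stops lower (darker).
Need 3 stops brighter from the shutter speed: 1/10 → 1/8 → 1/6 → 1/5 → 1/4 → 0.3 → 0.4 → 0.5 → 0.6 → 0.8.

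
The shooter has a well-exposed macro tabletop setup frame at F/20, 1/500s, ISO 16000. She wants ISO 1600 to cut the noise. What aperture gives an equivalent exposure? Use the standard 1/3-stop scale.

ISO: 16000 → 12800 → 10000 → 8000 → 6400 → 5000 → 4000 → 3200 → 2500 → 2000 → 1600 — 3 1/3 stops lower (darker).
Need 3 1/3 stops brighter from the aperture: f/20 → f/18 → f/16 → f/14 → f/13 → f/11 → f/10 → f/9 → f/8 → f/7.1 → f/6.3.

f/6.3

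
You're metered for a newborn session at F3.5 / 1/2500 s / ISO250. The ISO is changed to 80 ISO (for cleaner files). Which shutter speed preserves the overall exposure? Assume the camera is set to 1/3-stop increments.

1/800s

ISO: 250 → 200 → 160 → 125 → 100 → 80 — 1 2/3 stops lower (darker).
Need 1 2/3 stops brighter from the shutter speed: 1/2500 → 1/2000 → 1/1600 → 1/1250 → 1/1000 → 1/800.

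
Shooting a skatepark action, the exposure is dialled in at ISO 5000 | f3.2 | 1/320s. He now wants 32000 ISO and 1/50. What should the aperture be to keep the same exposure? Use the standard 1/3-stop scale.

f/20

ISO: 5000 → 6400 → 8000 → 10000 → 12800 → 16000 → 20000 → 25600 → 32000 — 2 2/3 stops raised (brighter).
Shutter speed: 1/320 → 1/250 → 1/200 → 1/160 → 1/125 → 1/100 → 1/80 → 1/60 → 1/50 — 2 2/3 stops slower (brighter).
Net change so far: 5 1/3 stops brighter. Offset with the aperture: f/3.2 → f/3.5 → f/4 → f/4.5 → f/5 → f/5.6 → f/6.3 → f/7.1 → f/8 → f/9 → f/10 → f/11 → f/13 → f/14 → f/16 → f/18 → f/20.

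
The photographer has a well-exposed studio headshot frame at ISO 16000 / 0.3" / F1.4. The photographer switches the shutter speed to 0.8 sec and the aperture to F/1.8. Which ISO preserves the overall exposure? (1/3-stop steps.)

Shutter speed: 0.3 → 0.4 → 0.5 → 0.6 → 0.8 — 1 1/3 stops longer (brighter).
Aperture: f/1.4 → f/1.6 → f/1.8 — 2/3 stop smaller aperture (darker).
Net change so far: 2/3 stop brighter. Offset with the ISO: 16000 → 12800 → 10000.

ISO 10000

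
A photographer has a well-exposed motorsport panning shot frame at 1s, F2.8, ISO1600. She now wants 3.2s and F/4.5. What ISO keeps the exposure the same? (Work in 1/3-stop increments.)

ISO 1250

Shutter speed: 1 → 1.3 → 1.6 → 2 → 2.5 → 3.2 — 1 2/3 stops longer (brighter).
Aperture: f/2.8 → f/3.2 → f/3.5 → f/4 → f/4.5 — 1 1/3 stops smaller aperture (darker).
Net change so far: 1/3 stop brighter. Offset with the ISO: 1600 → 1250.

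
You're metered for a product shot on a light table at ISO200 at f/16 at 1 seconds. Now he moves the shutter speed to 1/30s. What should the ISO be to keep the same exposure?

Shutter speed: 1 → 1/2 → 1/4 → 1/8 → 1/15 → 1/30 — 5 stops faster (darker).
Need 5 stops brighter from the ISO: 200 → 400 → 800 → 1600 → 3200 → 6400.

ISO 6400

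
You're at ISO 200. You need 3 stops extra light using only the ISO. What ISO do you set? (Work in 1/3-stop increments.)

ISO: 200 → 250 → 320 → 400 → 500 → 640 → 800 → 1000 → 1250 → 1600 — 3 stops higher (brighter).

ISO 1600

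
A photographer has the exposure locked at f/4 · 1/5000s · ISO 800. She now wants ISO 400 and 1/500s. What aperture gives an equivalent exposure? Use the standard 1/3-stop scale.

f/9

ISO: 800 → 640 → 500 → 400 — 1 stop lower (darker).
Shutter speed: 1/5000 → 1/4000 → 1/3200 → 1/2500 → 1/2000 → 1/1600 → 1/1250 → 1/1000 → 1/800 → 1/640 → 1/500 — 3 1/3 stops slower (brighter).
Net change so far: 2 1/3 stops brighter. Offset with the aperture: f/4 → f/4.5 → f/5 → f/5.6 → f/6.3 → f/7.1 → f/8 → f/9.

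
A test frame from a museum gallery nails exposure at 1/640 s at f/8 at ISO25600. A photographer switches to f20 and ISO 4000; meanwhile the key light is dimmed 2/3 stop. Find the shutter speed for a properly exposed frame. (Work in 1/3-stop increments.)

1/10s

Scene light: 2/3 stop darker.
Aperture: f/8 → f/9 → f/10 → f/11 → f/13 → f/14 → f/16 → f/18 → f/20 — 2 2/3 stops narrower (darker).
ISO: 25600 → 20000 → 16000 → 12800 → 10000 → 8000 → 6400 → 5000 → 4000 — 2 2/3 stops lower (darker).
Net so far: 6 stops darker. Shutter speed: 1/640 → 1/500 → 1/400 → 1/320 → 1/250 → 1/200 → 1/160 → 1/125 → 1/100 → 1/80 → 1/60 → 1/50 → 1/40 → 1/30 → 1/25 → 1/20 → 1/15 → 1/13 → 1/10.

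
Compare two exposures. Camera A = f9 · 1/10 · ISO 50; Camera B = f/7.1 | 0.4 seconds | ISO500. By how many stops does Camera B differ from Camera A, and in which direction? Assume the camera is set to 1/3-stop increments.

6 stops brighter

Aperture: f/9 → f/8 → f/7.1 — 2/3 stop larger aperture (brighter).
Shutter speed: 1/10 → 1/8 → 1/6 → 1/5 → 1/4 → 0.3 → 0.4 — 2 stops longer (brighter).
ISO: 50 → 64 → 80 → 100 → 125 → 160 → 200 → 250 → 320 → 400 → 500 — 3 1/3 stops raised (brighter).
Net: +2/3 +2 +3 1/3 = +6 stops.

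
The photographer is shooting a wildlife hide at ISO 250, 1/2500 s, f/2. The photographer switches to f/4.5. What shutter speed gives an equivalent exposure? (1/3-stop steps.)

1/500s

Aperture: f/2 → f/2.2 → f/2.5 → f/2.8 → f/3.2 → f/3.5 → f/4 → f/4.5 — 2 1/3 stops smaller aperture (darker).
Need 2 1/3 stops brighter from the shutter speed: 1/2500 → 1/2000 → 1/1600 → 1/1250 → 1/1000 → 1/800 → 1/640 → 1/500.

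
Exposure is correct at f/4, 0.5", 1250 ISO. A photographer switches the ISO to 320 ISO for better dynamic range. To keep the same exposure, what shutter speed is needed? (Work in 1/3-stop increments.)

2 s

ISO: 1250 → 1000 → 800 → 640 → 500 → 400 → 320 — 2 stops dropped (darker).
Need 2 stops brighter from the shutter speed: 0.5 → 0.6 → 0.8 → 1 → 1.3 → 1.6 → 2.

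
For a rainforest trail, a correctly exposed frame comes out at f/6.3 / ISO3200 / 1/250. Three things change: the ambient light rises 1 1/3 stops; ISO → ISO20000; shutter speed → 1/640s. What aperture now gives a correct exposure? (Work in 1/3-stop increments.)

f/16

Scene light: 1 1/3 stops brighter.
ISO: 3200 → 4000 → 5000 → 6400 → 8000 → 10000 → 12800 → 16000 → 20000 — 2 2/3 stops raised (brighter).
Shutter speed: 1/250 → 1/320 → 1/400 → 1/500 → 1/640 — 1 1/3 stops faster (darker).
Net so far: 2 2/3 stops brighter. Aperture: f/6.3 → f/7.1 → f/8 → f/9 → f/10 → f/11 → f/13 → f/14 → f/16.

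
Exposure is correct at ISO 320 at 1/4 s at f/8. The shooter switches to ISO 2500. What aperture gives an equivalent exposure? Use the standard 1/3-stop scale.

ISO: 320 → 400 → 500 → 640 → 800 → 1000 → 1250 → 1600 → 2000 → 2500 — 3 stops higher (brighter).
Need 3 stops darker from the aperture: f/8 → f/9 → f/10 → f/11 → f/13 → f/14 → f/16 → f/18 → f/20 → f/22.

f/22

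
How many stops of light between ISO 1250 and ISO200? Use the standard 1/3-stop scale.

1250 → 1000 → 800 → 640 → 500 → 400 → 320 → 250 → 200 — count the steps: 8 third-stops = 2 2/3 stops.

2 2/3 stops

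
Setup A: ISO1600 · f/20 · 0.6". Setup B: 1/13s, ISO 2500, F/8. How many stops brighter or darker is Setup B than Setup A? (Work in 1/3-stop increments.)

1/3 stop brighter

Aperture: f/20 → f/18 → f/16 → f/14 → f/13 → f/11 → f/10 → f/9 → f/8 — 2 2/3 stops wider (brighter).
Shutter speed: 0.6 → 0.5 → 0.4 → 0.3 → 1/4 → 1/5 → 1/6 → 1/8 → 1/10 → 1/13 — 3 stops shorter (darker).
ISO: 1600 → 2000 → 2500 — 2/3 stop higher (brighter).
Net: +2 2/3 −3 +2/3 = +1/3 stops.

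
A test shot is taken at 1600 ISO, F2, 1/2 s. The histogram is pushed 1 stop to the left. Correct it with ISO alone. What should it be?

ISO 3200

Underexposed by 1 stop → need 1 stop brighter.
ISO: 1600 → 3200.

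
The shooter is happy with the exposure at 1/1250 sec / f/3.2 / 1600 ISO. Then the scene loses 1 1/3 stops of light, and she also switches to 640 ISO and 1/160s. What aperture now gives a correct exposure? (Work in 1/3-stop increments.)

Scene light: 1 1/3 stops darker.
ISO: 1600 → 1250 → 1000 → 800 → 640 — 1 1/3 stops lower (darker).
Shutter speed: 1/1250 → 1/1000 → 1/800 → 1/640 → 1/500 → 1/400 → 1/320 → 1/250 → 1/200 → 1/160 — 3 stops slower (brighter).
Net so far: 1/3 stop brighter. Aperture: f/3.2 → f/3.5.

f/3.5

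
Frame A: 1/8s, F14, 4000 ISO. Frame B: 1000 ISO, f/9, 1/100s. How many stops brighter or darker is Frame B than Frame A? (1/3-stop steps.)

Aperture: f/14 → f/13 → f/11 → f/10 → f/9 — 1 1/3 stops opened up (brighter).
Shutter speed: 1/8 → 1/10 → 1/13 → 1/15 → 1/20 → 1/25 → 1/30 → 1/40 → 1/50 → 1/60 → 1/80 → 1/100 — 3 2/3 stops faster (darker).
ISO: 4000 → 3200 → 2500 → 2000 → 1600 → 1250 → 1000 — 2 stops dropped (darker).
Net: +1 1/3 −3 2/3 −2 = −4 1/3 stops.

4 1/3 stops darker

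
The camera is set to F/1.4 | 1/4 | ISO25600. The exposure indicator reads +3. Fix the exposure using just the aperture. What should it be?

f/4

Overexposed by 3 stops → need 3 stops darker.
Aperture: f/1.4 → f/2 → f/2.8 → f/4.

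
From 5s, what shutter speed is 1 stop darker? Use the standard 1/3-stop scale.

Shutter speed: 5 → 4 → 3.2 → 2.5 — 1 stop faster (darker).

2.5 s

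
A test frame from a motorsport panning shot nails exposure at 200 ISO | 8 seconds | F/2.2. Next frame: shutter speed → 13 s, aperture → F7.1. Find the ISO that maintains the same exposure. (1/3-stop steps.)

Shutter speed: 8 → 10 → 13 — 2/3 stop slower (brighter).
Aperture: f/2.2 → f/2.5 → f/2.8 → f/3.2 → f/3.5 → f/4 → f/4.5 → f/5 → f/5.6 → f/6.3 → f/7.1 — 3 1/3 stops narrower (darker).
Net change so far: 2 2/3 stops darker. Offset with the ISO: 200 → 250 → 320 → 400 → 500 → 640 → 800 → 1000 → 1250.

ISO 1250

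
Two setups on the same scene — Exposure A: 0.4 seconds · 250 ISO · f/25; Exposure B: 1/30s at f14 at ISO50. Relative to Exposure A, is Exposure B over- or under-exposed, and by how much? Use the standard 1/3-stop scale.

Aperture: f/25 → f/22 → f/20 → f/18 → f/16 → f/14 — 1 2/3 stops wider (brighter).
Shutter speed: 0.4 → 0.3 → 1/4 → 1/5 → 1/6 → 1/8 → 1/10 → 1/13 → 1/15 → 1/20 → 1/25 → 1/30 — 3 2/3 stops faster (darker).
ISO: 250 → 200 → 160 → 125 → 100 → 80 → 64 → 50 — 2 1/3 stops lower (darker).
Net: +1 2/3 −3 2/3 −2 1/3 = −4 1/3 stops.

4 1/3 stops darker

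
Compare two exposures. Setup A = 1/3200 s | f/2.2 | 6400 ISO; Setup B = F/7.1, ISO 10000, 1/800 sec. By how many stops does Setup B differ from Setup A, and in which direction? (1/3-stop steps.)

Aperture: f/2.2 → f/2.5 → f/2.8 → f/3.2 → f/3.5 → f/4 → f/4.5 → f/5 → f/5.6 → f/6.3 → f/7.1 — 3 1/3 stops smaller aperture (darker).
Shutter speed: 1/3200 → 1/2500 → 1/2000 → 1/1600 → 1/1250 → 1/1000 → 1/800 — 2 stops longer (brighter).
ISO: 6400 → 8000 → 10000 — 2/3 stop raised (brighter).
Net: −3 1/3 +2 +2/3 = −2/3 stops.

2/3 stop darker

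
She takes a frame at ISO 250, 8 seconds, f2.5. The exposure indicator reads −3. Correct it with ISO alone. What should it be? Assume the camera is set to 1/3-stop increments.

Underexposed by 3 stops → need 3 stops brighter.
ISO: 250 → 320 → 400 → 500 → 640 → 800 → 1000 → 1250 → 1600 → 2000.

ISO 2000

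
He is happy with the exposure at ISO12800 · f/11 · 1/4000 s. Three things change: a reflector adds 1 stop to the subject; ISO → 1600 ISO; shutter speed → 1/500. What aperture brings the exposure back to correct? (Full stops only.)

Scene light: 1 stop brighter.
ISO: 12800 → 6400 → 3200 → 1600 — 3 stops lower (darker).
Shutter speed: 1/4000 → 1/2000 → 1/1000 → 1/500 — 3 stops longer (brighter).
Net so far: 1 stop brighter. Aperture: f/11 → f/16.

f/16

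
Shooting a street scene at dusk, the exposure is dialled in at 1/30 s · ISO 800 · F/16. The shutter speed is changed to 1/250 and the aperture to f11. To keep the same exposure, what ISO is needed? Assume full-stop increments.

ISO 3200

Shutter speed: 1/30 → 1/60 → 1/125 → 1/250 — 3 stops shorter (darker).
Aperture: f/16 → f/11 — 1 stop wider (brighter).
Net change so far: 2 stops darker. Offset with the ISO: 800 → 1600 → 3200.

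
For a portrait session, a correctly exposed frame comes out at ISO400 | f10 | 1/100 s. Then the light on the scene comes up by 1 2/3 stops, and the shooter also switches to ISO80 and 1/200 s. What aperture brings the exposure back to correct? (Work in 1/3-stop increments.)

Scene light: 1 2/3 stops brighter.
ISO: 400 → 320 → 250 → 200 → 160 → 125 → 100 → 80 — 2 1/3 stops dropped (darker).
Shutter speed: 1/100 → 1/125 → 1/160 → 1/200 — 1 stop shorter (darker).
Net so far: 1 2/3 stops darker. Aperture: f/10 → f/9 → f/8 → f/7.1 → f/6.3 → f/5.6.

f/5.6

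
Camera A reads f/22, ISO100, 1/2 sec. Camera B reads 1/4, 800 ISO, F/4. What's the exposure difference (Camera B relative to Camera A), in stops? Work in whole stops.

7 stops brighter

Aperture: f/22 → f/16 → f/11 → f/8 → f/5.6 → f/4 — 5 stops wider (brighter).
Shutter speed: 1/2 → 1/4 — 1 stop faster (darker).
ISO: 100 → 200 → 400 → 800 — 3 stops raised (brighter).
Net: +5 −1 +3 = +7 stops.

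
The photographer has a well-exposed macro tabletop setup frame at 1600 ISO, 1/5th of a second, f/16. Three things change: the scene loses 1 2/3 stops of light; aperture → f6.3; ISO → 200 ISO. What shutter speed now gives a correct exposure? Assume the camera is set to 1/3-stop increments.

0.8 s

Scene light: 1 2/3 stops darker.
Aperture: f/16 → f/14 → f/13 → f/11 → f/10 → f/9 → f/8 → f/7.1 → f/6.3 — 2 2/3 stops wider (brighter).
ISO: 1600 → 1250 → 1000 → 800 → 640 → 500 → 400 → 320 → 250 → 200 — 3 stops lower (darker).
Net so far: 2 stops darker. Shutter speed: 1/5 → 1/4 → 0.3 → 0.4 → 0.5 → 0.6 → 0.8.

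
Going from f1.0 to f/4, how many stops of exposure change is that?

4 stops

f/1.0 → f/1.4 → f/2 → f/2.8 → f/4 — count the steps: 4 stops.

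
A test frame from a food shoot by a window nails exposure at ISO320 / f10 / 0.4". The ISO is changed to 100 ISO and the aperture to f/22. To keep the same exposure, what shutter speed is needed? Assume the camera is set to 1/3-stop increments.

6 s

ISO: 320 → 250 → 200 → 160 → 125 → 100 — 1 2/3 stops dropped (darker).
Aperture: f/10 → f/11 → f/13 → f/14 → f/16 → f/18 → f/20 → f/22 — 2 1/3 stops smaller aperture (darker).
Net change so far: 4 stops darker. Offset with the shutter speed: 0.4 → 0.5 → 0.6 → 0.8 → 1 → 1.3 → 1.6 → 2 → 2.5 → 3.2 → 4 → 5 → 6.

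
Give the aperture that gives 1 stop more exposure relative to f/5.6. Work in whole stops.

Aperture: f/5.6 → f/4 — 1 stop larger aperture (brighter).

f/4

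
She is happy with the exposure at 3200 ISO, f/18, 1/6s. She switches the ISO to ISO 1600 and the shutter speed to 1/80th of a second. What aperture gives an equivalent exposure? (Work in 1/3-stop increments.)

f/3.5

ISO: 3200 → 2500 → 2000 → 1600 — 1 stop lower (darker).
Shutter speed: 1/6 → 1/8 → 1/10 → 1/13 → 1/15 → 1/20 → 1/25 → 1/30 → 1/40 → 1/50 → 1/60 → 1/80 — 3 2/3 stops faster (darker).
Net change so far: 4 2/3 stops darker. Offset with the aperture: f/18 → f/16 → f/14 → f/13 → f/11 → f/10 → f/9 → f/8 → f/7.1 → f/6.3 → f/5.6 → f/5 → f/4.5 → f/4 → f/3.5.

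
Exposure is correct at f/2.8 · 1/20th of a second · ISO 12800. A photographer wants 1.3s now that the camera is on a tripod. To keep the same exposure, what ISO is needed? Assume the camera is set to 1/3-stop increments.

Shutter speed: 1/20 → 1/15 → 1/13 → 1/10 → 1/8 → 1/6 → 1/5 → 1/4 → 0.3 → 0.4 → 0.5 → 0.6 → 0.8 → 1 → 1.3 — 4 2/3 stops longer (brighter).
Need 4 2/3 stops darker from the ISO: 12800 → 10000 → 8000 → 6400 → 5000 → 4000 → 3200 → 2500 → 2000 → 1600 → 1250 → 1000 → 800 → 640 → 500.

ISO 500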